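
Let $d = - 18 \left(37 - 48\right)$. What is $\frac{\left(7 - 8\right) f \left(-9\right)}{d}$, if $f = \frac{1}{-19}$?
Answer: $- \frac{1}{418} \approx -0.0023923$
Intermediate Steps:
$f = - \frac{1}{19} \approx -0.052632$
$d = 198$ ($d = \left(-18\right) \left(-11\right) = 198$)
$\frac{\left(7 - 8\right) f \left(-9\right)}{d} = \frac{\left(7 - 8\right) \left(- \frac{1}{19}\right) \left(-9\right)}{198} = \left(-1\right) \left(- \frac{1}{19}\right) \left(-9\right) \frac{1}{198} = \frac{1}{19} \left(-9\right) \frac{1}{198} = \left(- \frac{9}{19}\right) \frac{1}{198} = - \frac{1}{418}$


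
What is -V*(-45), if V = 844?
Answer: 37980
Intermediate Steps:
-V*(-45) = -1*844*(-45) = -844*(-45) = 37980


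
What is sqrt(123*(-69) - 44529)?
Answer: 94*I*sqrt(6) ≈ 230.25*I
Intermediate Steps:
sqrt(123*(-69) - 44529) = sqrt(-8487 - 44529) = sqrt(-53016) = 94*I*sqrt(6)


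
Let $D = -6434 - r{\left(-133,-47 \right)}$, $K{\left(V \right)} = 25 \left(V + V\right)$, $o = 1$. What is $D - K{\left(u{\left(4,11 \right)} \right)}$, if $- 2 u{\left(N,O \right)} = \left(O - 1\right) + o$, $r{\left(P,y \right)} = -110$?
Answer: $-6049$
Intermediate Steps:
$u{\left(N,O \right)} = - \frac{O}{2}$ ($u{\left(N,O \right)} = - \frac{\left(O - 1\right) + 1}{2} = - \frac{\left(-1 + O\right) + 1}{2} = - \frac{O}{2}$)
$K{\left(V \right)} = 50 V$ ($K{\left(V \right)} = 25 \cdot 2 V = 50 V$)
$D = -6324$ ($D = -6434 - -110 = -6434 + 110 = -6324$)
$D - K{\left(u{\left(4,11 \right)} \right)} = -6324 - 50 \left(\left(- \frac{1}{2}\right) 11\right) = -6324 - 50 \left(- \frac{11}{2}\right) = -6324 - -275 = -6324 + 275 = -6049$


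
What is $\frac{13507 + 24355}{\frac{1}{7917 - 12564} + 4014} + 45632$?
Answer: $\frac{851352241738}{18653057} \approx 45641.0$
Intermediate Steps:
$\frac{13507 + 24355}{\frac{1}{7917 - 12564} + 4014} + 45632 = \frac{37862}{\frac{1}{-4647} + 4014} + 45632 = \frac{37862}{- \frac{1}{4647} + 4014} + 45632 = \frac{37862}{\frac{18653057}{4647}} + 45632 = 37862 \cdot \frac{4647}{18653057} + 45632 = \frac{175944714}{18653057} + 45632 = \frac{851352241738}{18653057}$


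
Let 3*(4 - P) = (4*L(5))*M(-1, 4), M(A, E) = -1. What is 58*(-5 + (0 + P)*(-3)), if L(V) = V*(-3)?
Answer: 2494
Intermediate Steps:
L(V) = -3*V
P = -16 (P = 4 - 4*(-3*5)*(-1)/3 = 4 - 4*(-15)*(-1)/3 = 4 - (-20)*(-1) = 4 - ⅓*60 = 4 - 20 = -16)
58*(-5 + (0 + P)*(-3)) = 58*(-5 + (0 - 16)*(-3)) = 58*(-5 - 16*(-3)) = 58*(-5 + 48) = 58*43 = 2494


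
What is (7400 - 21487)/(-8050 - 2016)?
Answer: 14087/10066 ≈ 1.3995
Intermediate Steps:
(7400 - 21487)/(-8050 - 2016) = -14087/(-10066) = -14087*(-1/10066) = 14087/10066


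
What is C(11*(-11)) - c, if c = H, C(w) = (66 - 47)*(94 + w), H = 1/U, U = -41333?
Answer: -21203828/41333 ≈ -513.00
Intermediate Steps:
H = -1/41333 (H = 1/(-41333) = -1/41333 ≈ -2.4194e-5)
C(w) = 1786 + 19*w (C(w) = 19*(94 + w) = 1786 + 19*w)
c = -1/41333 ≈ -2.4194e-5
C(11*(-11)) - c = (1786 + 19*(11*(-11))) - 1*(-1/41333) = (1786 + 19*(-121)) + 1/41333 = (1786 - 2299) + 1/41333 = -513 + 1/41333 = -21203828/41333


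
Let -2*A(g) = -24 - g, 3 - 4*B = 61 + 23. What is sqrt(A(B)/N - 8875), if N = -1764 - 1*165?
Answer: I*sqrt(58709764430)/2572 ≈ 94.207*I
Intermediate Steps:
N = -1929 (N = -1764 - 165 = -1929)
B = -81/4 (B = 3/4 - (61 + 23)/4 = 3/4 - 1/4*84 = 3/4 - 21 = -81/4 ≈ -20.250)
A(g) = 12 + g/2 (A(g) = -(-24 - g)/2 = 12 + g/2)
sqrt(A(B)/N - 8875) = sqrt((12 + (1/2)*(-81/4))/(-1929) - 8875) = sqrt((12 - 81/8)*(-1/1929) - 8875) = sqrt((15/8)*(-1/1929) - 8875) = sqrt(-5/5144 - 8875) = sqrt(-45653005/5144) = I*sqrt(58709764430)/2572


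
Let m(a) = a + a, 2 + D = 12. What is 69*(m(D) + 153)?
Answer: 11937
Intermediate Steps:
D = 10 (D = -2 + 12 = 10)
m(a) = 2*a
69*(m(D) + 153) = 69*(2*10 + 153) = 69*(20 + 153) = 69*173 = 11937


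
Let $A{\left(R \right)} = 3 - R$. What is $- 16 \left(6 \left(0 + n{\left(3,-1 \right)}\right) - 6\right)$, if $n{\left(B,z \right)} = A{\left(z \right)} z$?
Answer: $480$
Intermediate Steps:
$n{\left(B,z \right)} = z \left(3 - z\right)$ ($n{\left(B,z \right)} = \left(3 - z\right) z = z \left(3 - z\right)$)
$- 16 \left(6 \left(0 + n{\left(3,-1 \right)}\right) - 6\right) = - 16 \left(6 \left(0 - \left(3 - -1\right)\right) - 6\right) = - 16 \left(6 \left(0 - \left(3 + 1\right)\right) - 6\right) = - 16 \left(6 \left(0 - 4\right) - 6\right) = - 16 \left(6 \left(-4\right) - 6\right) = - 16 \left(-24 - 6\right) = \left(-16\right) \left(-30\right) = 480$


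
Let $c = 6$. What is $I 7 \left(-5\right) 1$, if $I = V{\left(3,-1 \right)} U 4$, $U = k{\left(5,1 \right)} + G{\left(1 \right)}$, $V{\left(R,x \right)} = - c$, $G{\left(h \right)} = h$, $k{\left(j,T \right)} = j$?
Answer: $5040$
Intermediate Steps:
$V{\left(R,x \right)} = -6$ ($V{\left(R,x \right)} = \left(-1\right) 6 = -6$)
$U = 6$ ($U = 5 + 1 = 6$)
$I = -144$ ($I = \left(-6\right) 6 \cdot 4 = \left(-36\right) 4 = -144$)
$I 7 \left(-5\right) 1 = - 144 \cdot 7 \left(-5\right) 1 = - 144 \left(\left(-35\right) 1\right) = \left(-144\right) \left(-35\right) = 5040$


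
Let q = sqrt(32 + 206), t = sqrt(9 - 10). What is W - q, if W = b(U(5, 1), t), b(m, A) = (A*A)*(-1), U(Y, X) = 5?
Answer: 1 - sqrt(238) ≈ -14.427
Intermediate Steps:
t = I (t = sqrt(-1) = I ≈ 1.0*I)
b(m, A) = -A**2 (b(m, A) = A**2*(-1) = -A**2)
W = 1 (W = -I**2 = -1*(-1) = 1)
q = sqrt(238) ≈ 15.427
W - q = 1 - sqrt(238)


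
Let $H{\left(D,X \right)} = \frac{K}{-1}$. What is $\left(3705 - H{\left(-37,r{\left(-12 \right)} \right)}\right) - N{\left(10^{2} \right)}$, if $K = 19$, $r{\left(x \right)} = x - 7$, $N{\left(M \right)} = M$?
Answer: $3624$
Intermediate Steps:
$r{\left(x \right)} = -7 + x$ ($r{\left(x \right)} = x - 7 = -7 + x$)
$H{\left(D,X \right)} = -19$ ($H{\left(D,X \right)} = \frac{19}{-1} = 19 \left(-1\right) = -19$)
$\left(3705 - H{\left(-37,r{\left(-12 \right)} \right)}\right) - N{\left(10^{2} \right)} = \left(3705 - -19\right) - 10^{2} = \left(3705 + 19\right) - 100 = 3724 - 100 = 3624$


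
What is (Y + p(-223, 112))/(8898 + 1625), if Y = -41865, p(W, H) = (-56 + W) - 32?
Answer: -42176/10523 ≈ -4.0080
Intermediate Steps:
p(W, H) = -88 + W
(Y + p(-223, 112))/(8898 + 1625) = (-41865 + (-88 - 223))/(8898 + 1625) = (-41865 - 311)/10523 = -42176*1/10523 = -42176/10523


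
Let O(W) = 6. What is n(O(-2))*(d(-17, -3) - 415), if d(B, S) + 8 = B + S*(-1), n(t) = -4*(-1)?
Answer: -1748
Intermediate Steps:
n(t) = 4
d(B, S) = -8 + B - S (d(B, S) = -8 + (B + S*(-1)) = -8 + (B - S) = -8 + B - S)
n(O(-2))*(d(-17, -3) - 415) = 4*((-8 - 17 - 1*(-3)) - 415) = 4*((-8 - 17 + 3) - 415) = 4*(-22 - 415) = 4*(-437) = -1748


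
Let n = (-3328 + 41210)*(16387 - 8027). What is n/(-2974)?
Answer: -158346760/1487 ≈ -1.0649e+5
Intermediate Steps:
n = 316693520 (n = 37882*8360 = 316693520)
n/(-2974) = 316693520/(-2974) = 316693520*(-1/2974) = -158346760/1487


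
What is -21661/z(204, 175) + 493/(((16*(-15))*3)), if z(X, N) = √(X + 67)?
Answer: -493/720 - 21661*√271/271 ≈ -1316.5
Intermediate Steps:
z(X, N) = √(67 + X)
-21661/z(204, 175) + 493/(((16*(-15))*3)) = -21661/√(67 + 204) + 493/(((16*(-15))*3)) = -21661*√271/271 + 493/((-240*3)) = -21661*√271/271 + 493/(-720) = -21661*√271/271 + 493*(-1/720) = -21661*√271/271 - 493/720 = -493/720 - 21661*√271/271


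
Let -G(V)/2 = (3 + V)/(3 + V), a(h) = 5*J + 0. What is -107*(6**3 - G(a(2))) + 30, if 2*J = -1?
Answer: -23296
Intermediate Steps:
J = -1/2 (J = (1/2)*(-1) = -1/2 ≈ -0.50000)
a(h) = -5/2 (a(h) = 5*(-1/2) + 0 = -5/2 + 0 = -5/2)
G(V) = -2 (G(V) = -2*(3 + V)/(3 + V) = -2*1 = -2)
-107*(6**3 - G(a(2))) + 30 = -107*(6**3 - 1*(-2)) + 30 = -107*(216 + 2) + 30 = -107*218 + 30 = -23326 + 30 = -23296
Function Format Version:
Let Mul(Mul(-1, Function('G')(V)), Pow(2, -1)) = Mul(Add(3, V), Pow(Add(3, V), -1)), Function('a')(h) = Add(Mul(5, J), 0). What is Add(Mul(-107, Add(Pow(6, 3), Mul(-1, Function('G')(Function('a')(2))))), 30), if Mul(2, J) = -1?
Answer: -23296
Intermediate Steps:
J = Rational(-1, 2) (J = Mul(Rational(1, 2), -1) = Rational(-1, 2) ≈ -0.50000)
Function('a')(h) = Rational(-5, 2) (Function('a')(h) = Add(Mul(5, Rational(-1, 2)), 0) = Add(Rational(-5, 2), 0) = Rational(-5, 2))
Function('G')(V) = -2 (Function('G')(V) = Mul(-2, Mul(Add(3, V), Pow(Add(3, V), -1))) = Mul(-2, 1) = -2)
Add(Mul(-107, Add(Pow(6, 3), Mul(-1, Function('G')(Function('a')(2))))), 30) = Add(Mul(-107, Add(Pow(6, 3), Mul(-1, -2))), 30) = Add(Mul(-107, Add(216, 2)), 30) = Add(Mul(-107, 218), 30) = Add(-23326, 30) = -23296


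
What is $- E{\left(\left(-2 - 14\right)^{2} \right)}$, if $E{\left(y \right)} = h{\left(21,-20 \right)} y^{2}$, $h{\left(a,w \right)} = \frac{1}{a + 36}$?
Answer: $- \frac{65536}{57} \approx -1149.8$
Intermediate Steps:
$h{\left(a,w \right)} = \frac{1}{36 + a}$
$E{\left(y \right)} = \frac{y^{2}}{57}$ ($E{\left(y \right)} = \frac{y^{2}}{36 + 21} = \frac{y^{2}}{57}$)
$- E{\left(\left(-2 - 14\right)^{2} \right)} = - \frac{\left(\left(-2 - 14\right)^{2}\right)^{2}}{57} = - \frac{\left(\left(-16\right)^{2}\right)^{2}}{57} = - \frac{256^{2}}{57} = - \frac{65536}{57}$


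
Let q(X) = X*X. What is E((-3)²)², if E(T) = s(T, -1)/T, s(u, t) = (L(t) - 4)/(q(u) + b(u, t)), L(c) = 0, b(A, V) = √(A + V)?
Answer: 105104/3478286529 - 64*√2/42941809 ≈ 2.8109e-5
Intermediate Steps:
q(X) = X²
s(u, t) = -4/(u² + √(t + u)) (s(u, t) = (0 - 4)/(u² + √(u + t)) = -4/(u² + √(t + u)))
E(T) = -4/(T*(T² + √(-1 + T))) (E(T) = (-4/(T² + √(-1 + T)))/T = -4/(T*(T² + √(-1 + T))))
E((-3)²)² = (-4/(((-3)²)*(((-3)²)² + √(-1 + (-3)²))))² = (-4/(9*(9² + √(-1 + 9))))² = (-4*⅑/(81 + √8))² = (-4*⅑/(81 + 2*√2))² = (-4/(9*(81 + 2*√2)))² = 16/(81*(81 + 2*√2)²)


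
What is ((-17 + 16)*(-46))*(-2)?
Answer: -92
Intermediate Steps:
((-17 + 16)*(-46))*(-2) = -1*(-46)*(-2) = 46*(-2) = -92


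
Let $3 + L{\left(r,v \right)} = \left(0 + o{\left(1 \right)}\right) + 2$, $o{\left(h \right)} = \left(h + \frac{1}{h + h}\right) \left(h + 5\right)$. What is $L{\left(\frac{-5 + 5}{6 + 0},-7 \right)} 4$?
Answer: $32$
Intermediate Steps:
$o{\left(h \right)} = \left(5 + h\right) \left(h + \frac{1}{2 h}\right)$ ($o{\left(h \right)} = \left(h + \frac{1}{2 h}\right) \left(5 + h\right) = \left(5 + h\right) \left(h + \frac{1}{2 h}\right)$)
$L{\left(r,v \right)} = 8$ ($L{\left(r,v \right)} = -3 + \left(\left(0 + \left(\frac{1}{2} + 1^{2} + 5 \cdot 1 + \frac{5}{2 \cdot 1}\right)\right) + 2\right) = -3 + \left(\left(0 + \left(\frac{1}{2} + 1 + 5 + \frac{5}{2} \cdot 1\right)\right) + 2\right) = -3 + \left(\left(0 + \left(\frac{1}{2} + 1 + 5 + \frac{5}{2}\right)\right) + 2\right) = -3 + \left(\left(0 + 9\right) + 2\right) = -3 + \left(9 + 2\right) = -3 + 11 = 8$)
$L{\left(\frac{-5 + 5}{6 + 0},-7 \right)} 4 = 8 \cdot 4 = 32$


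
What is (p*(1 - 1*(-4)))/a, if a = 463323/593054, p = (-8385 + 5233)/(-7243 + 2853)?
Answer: 133521872/29056971 ≈ 4.5952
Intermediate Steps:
p = 1576/2195 (p = -3152/(-4390) = -3152*(-1/4390) = 1576/2195 ≈ 0.71800)
a = 66189/84722 (a = 463323*(1/593054) = 66189/84722 ≈ 0.78125)
(p*(1 - 1*(-4)))/a = (1576*(1 - 1*(-4))/2195)/(66189/84722) = (1576*(1 + 4)/2195)*(84722/66189) = ((1576/2195)*5)*(84722/66189) = (1576/439)*(84722/66189) = 133521872/29056971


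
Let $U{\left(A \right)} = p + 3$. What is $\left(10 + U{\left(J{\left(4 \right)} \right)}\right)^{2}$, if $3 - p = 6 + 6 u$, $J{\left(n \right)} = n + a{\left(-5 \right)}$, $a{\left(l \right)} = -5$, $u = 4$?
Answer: $196$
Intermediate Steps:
$J{\left(n \right)} = -5 + n$ ($J{\left(n \right)} = n - 5 = -5 + n$)
$p = -27$ ($p = 3 - \left(6 + 6 \cdot 4\right) = 3 - \left(6 + 24\right) = 3 - 30 = -27$)
$U{\left(A \right)} = -24$ ($U{\left(A \right)} = -27 + 3 = -24$)
$\left(10 + U{\left(J{\left(4 \right)} \right)}\right)^{2} = \left(10 - 24\right)^{2} = \left(-14\right)^{2} = 196$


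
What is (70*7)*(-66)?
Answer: -32340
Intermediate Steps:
(70*7)*(-66) = 490*(-66) = -32340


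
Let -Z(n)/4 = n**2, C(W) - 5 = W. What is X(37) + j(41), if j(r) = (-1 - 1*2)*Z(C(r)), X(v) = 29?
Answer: 25421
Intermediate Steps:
C(W) = 5 + W
Z(n) = -4*n**2
j(r) = 12*(5 + r)**2 (j(r) = (-1 - 1*2)*(-4*(5 + r)**2) = (-1 - 2)*(-4*(5 + r)**2) = -(-12)*(5 + r)**2 = 12*(5 + r)**2)
X(37) + j(41) = 29 + 12*(5 + 41)**2 = 29 + 12*46**2 = 29 + 12*2116 = 29 + 25392 = 25421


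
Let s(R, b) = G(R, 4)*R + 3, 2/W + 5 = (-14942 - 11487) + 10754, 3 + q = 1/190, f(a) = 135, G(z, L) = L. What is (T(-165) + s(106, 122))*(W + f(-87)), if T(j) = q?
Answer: 85265681839/1489600 ≈ 57241.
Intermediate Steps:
q = -569/190 (q = -3 + 1/190 = -569/190 ≈ -2.9947)
T(j) = -569/190
W = -1/7840 (W = 2/(-5 + ((-14942 - 11487) + 10754)) = 2/(-5 + (-26429 + 10754)) = 2/(-5 - 15675) = 2/(-15680) = 2*(-1/15680) = -1/7840 ≈ -0.00012755)
s(R, b) = 3 + 4*R (s(R, b) = 4*R + 3 = 3 + 4*R)
(T(-165) + s(106, 122))*(W + f(-87)) = (-569/190 + (3 + 4*106))*(-1/7840 + 135) = (-569/190 + (3 + 424))*(1058399/7840) = (-569/190 + 427)*(1058399/7840) = (80561/190)*(1058399/7840) = 85265681839/1489600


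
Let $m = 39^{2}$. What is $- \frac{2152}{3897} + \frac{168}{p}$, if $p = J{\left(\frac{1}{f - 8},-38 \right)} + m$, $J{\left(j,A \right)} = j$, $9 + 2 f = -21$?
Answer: $- \frac{30111628}{68162427} \approx -0.44176$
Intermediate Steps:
$f = -15$ ($f = - \frac{9}{2} + \frac{1}{2} \left(-21\right) = - \frac{9}{2} - \frac{21}{2} = -15$)
$m = 1521$
$p = \frac{34982}{23}$ ($p = \frac{1}{-15 - 8} + 1521 = \frac{1}{-23} + 1521 = - \frac{1}{23} + 1521 = \frac{34982}{23} \approx 1521.0$)
$- \frac{2152}{3897} + \frac{168}{p} = - \frac{2152}{3897} + \frac{168}{\frac{34982}{23}} = \left(-2152\right) \frac{1}{3897} + 168 \cdot \frac{23}{34982} = - \frac{2152}{3897} + \frac{1932}{17491} = - \frac{30111628}{68162427}$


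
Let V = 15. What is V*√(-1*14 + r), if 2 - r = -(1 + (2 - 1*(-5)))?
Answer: 30*I ≈ 30.0*I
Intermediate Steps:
r = 10 (r = 2 - (-1)*(1 + (2 - 1*(-5))) = 2 - (-1)*(1 + (2 + 5)) = 2 - (-1)*(1 + 7) = 2 - (-1)*8 = 2 - 1*(-8) = 2 + 8 = 10)
V*√(-1*14 + r) = 15*√(-1*14 + 10) = 15*√(-14 + 10) = 15*√(-4) = 15*(2*I) = 30*I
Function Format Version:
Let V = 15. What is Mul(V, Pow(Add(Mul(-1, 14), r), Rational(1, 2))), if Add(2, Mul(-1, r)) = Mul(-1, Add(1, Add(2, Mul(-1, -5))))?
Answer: Mul(30, I) ≈ Mul(30.000, I)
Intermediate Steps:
r = 10 (r = Add(2, Mul(-1, Mul(-1, Add(1, Add(2, Mul(-1, -5)))))) = Add(2, Mul(-1, Mul(-1, Add(1, Add(2, 5))))) = Add(2, Mul(-1, Mul(-1, Add(1, 7)))) = Add(2, Mul(-1, Mul(-1, 8))) = Add(2, Mul(-1, -8)) = Add(2, 8) = 10)
Mul(V, Pow(Add(Mul(-1, 14), r), Rational(1, 2))) = Mul(15, Pow(Add(Mul(-1, 14), 10), Rational(1, 2))) = Mul(15, Pow(Add(-14, 10), Rational(1, 2))) = Mul(15, Pow(-4, Rational(1, 2))) = Mul(15, Mul(2, I)) = Mul(30, I)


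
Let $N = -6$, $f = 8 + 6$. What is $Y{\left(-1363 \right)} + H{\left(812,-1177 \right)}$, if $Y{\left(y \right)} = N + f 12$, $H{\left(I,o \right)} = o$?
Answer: $-1015$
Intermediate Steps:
$f = 14$
$Y{\left(y \right)} = 162$ ($Y{\left(y \right)} = -6 + 14 \cdot 12 = -6 + 168 = 162$)
$Y{\left(-1363 \right)} + H{\left(812,-1177 \right)} = 162 - 1177 = -1015$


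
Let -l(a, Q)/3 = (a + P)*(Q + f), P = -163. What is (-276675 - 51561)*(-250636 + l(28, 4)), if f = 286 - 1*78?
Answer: 54085415136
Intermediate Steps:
f = 208 (f = 286 - 78 = 208)
l(a, Q) = -3*(-163 + a)*(208 + Q) (l(a, Q) = -3*(a - 163)*(Q + 208) = -3*(-163 + a)*(208 + Q))
(-276675 - 51561)*(-250636 + l(28, 4)) = (-276675 - 51561)*(-250636 + (101712 - 624*28 + 489*4 - 3*4*28)) = -328236*(-250636 + (101712 - 17472 + 1956 - 336)) = -328236*(-250636 + 85860) = -328236*(-164776) = 54085415136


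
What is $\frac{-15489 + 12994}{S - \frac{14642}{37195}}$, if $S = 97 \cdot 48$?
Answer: $- \frac{92801525}{173165278} \approx -0.53591$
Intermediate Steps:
$S = 4656$
$\frac{-15489 + 12994}{S - \frac{14642}{37195}} = \frac{-15489 + 12994}{4656 - \frac{14642}{37195}} = - \frac{2495}{4656 - \frac{14642}{37195}} = - \frac{2495}{\frac{173165278}{37195}} = \left(-2495\right) \frac{37195}{173165278} = - \frac{92801525}{173165278}$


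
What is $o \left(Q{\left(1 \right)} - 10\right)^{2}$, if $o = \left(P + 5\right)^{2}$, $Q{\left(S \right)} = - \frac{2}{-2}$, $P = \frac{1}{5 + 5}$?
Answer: $\frac{210681}{100} \approx 2106.8$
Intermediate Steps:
$P = \frac{1}{10} \approx 0.1$
$Q{\left(S \right)} = 1$ ($Q{\left(S \right)} = \left(-2\right) \left(- \frac{1}{2}\right) = 1$)
$o = \frac{2601}{100}$ ($o = \left(\frac{1}{10} + 5\right)^{2} = \left(\frac{51}{10}\right)^{2} = \frac{2601}{100} \approx 26.01$)
$o \left(Q{\left(1 \right)} - 10\right)^{2} = \frac{2601 \left(1 - 10\right)^{2}}{100} = \frac{2601 \left(-9\right)^{2}}{100} = \frac{2601}{100} \cdot 81 = \frac{210681}{100}$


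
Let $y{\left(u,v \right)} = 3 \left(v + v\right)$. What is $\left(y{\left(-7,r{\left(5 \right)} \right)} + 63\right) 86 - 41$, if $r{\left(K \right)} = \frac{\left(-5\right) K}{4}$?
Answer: $2152$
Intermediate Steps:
$r{\left(K \right)} = - \frac{5 K}{4}$ ($r{\left(K \right)} = - 5 K \frac{1}{4} = - \frac{5 K}{4}$)
$y{\left(u,v \right)} = 6 v$ ($y{\left(u,v \right)} = 3 \cdot 2 v = 6 v$)
$\left(y{\left(-7,r{\left(5 \right)} \right)} + 63\right) 86 - 41 = \left(6 \left(\left(- \frac{5}{4}\right) 5\right) + 63\right) 86 - 41 = \left(6 \left(- \frac{25}{4}\right) + 63\right) 86 - 41 = \left(- \frac{75}{2} + 63\right) 86 - 41 = \frac{51}{2} \cdot 86 - 41 = 2193 - 41 = 2152$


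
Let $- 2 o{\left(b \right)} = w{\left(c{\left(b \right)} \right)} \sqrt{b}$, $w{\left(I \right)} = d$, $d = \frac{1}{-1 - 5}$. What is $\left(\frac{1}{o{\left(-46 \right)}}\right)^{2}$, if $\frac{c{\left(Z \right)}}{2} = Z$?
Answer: $- \frac{72}{23} \approx -3.1304$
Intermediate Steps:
$c{\left(Z \right)} = 2 Z$
$d = - \frac{1}{6}$ ($d = \frac{1}{-6} = - \frac{1}{6} \approx -0.16667$)
$w{\left(I \right)} = - \frac{1}{6}$
$o{\left(b \right)} = \frac{\sqrt{b}}{12}$ ($o{\left(b \right)} = - \frac{\left(- \frac{1}{6}\right) \sqrt{b}}{2} = \frac{\sqrt{b}}{12}$)
$\left(\frac{1}{o{\left(-46 \right)}}\right)^{2} = \left(\frac{1}{\frac{1}{12} \sqrt{-46}}\right)^{2} = \left(\frac{1}{\frac{1}{12} i \sqrt{46}}\right)^{2} = \left(- \frac{6 i \sqrt{46}}{23}\right)^{2} = - \frac{72}{23}$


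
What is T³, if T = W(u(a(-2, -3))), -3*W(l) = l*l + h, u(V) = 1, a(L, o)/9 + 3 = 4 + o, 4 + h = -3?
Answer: 8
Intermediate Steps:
h = -7 (h = -4 - 3 = -7)
a(L, o) = 9 + 9*o (a(L, o) = -27 + 9*(4 + o) = -27 + (36 + 9*o) = 9 + 9*o)
W(l) = 7/3 - l²/3 (W(l) = -(l*l - 7)/3 = -(l² - 7)/3 = -(-7 + l²)/3 = 7/3 - l²/3)
T = 2 (T = 7/3 - ⅓*1² = 7/3 - ⅓*1 = 7/3 - ⅓ = 2)
T³ = 2³ = 8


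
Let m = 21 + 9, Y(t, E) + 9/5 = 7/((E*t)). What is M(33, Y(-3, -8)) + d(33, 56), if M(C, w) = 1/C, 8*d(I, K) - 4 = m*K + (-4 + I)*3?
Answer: 58451/264 ≈ 221.41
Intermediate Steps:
Y(t, E) = -9/5 + 7/(E*t) (Y(t, E) = -9/5 + 7/((E*t)) = -9/5 + 7*(1/(E*t)) = -9/5 + 7/(E*t))
m = 30
d(I, K) = -1 + 3*I/8 + 15*K/4 (d(I, K) = ½ + (30*K + (-4 + I)*3)/8 = ½ + (30*K + (-12 + 3*I))/8 = ½ + (-12 + 3*I + 30*K)/8 = ½ + (-3/2 + 3*I/8 + 15*K/4) = -1 + 3*I/8 + 15*K/4)
M(33, Y(-3, -8)) + d(33, 56) = 1/33 + (-1 + (3/8)*33 + (15/4)*56) = 1/33 + (-1 + 99/8 + 210) = 1/33 + 1771/8 = 58451/264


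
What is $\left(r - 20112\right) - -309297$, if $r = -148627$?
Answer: $140558$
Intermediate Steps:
$\left(r - 20112\right) - -309297 = \left(-148627 - 20112\right) - -309297 = -168739 + 309297 = 140558$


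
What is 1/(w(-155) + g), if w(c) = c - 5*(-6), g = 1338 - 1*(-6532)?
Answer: 1/7745 ≈ 0.00012912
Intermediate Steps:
g = 7870 (g = 1338 + 6532 = 7870)
w(c) = 30 + c (w(c) = c + 30 = 30 + c)
1/(w(-155) + g) = 1/((30 - 155) + 7870) = 1/(-125 + 7870) = 1/7745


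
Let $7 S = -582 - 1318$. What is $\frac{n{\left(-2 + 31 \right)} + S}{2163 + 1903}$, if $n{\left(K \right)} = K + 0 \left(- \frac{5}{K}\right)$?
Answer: $- \frac{1697}{28462} \approx -0.059623$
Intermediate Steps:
$S = - \frac{1900}{7}$ ($S = \frac{-582 - 1318}{7} = \frac{1}{7} \left(-1900\right) = - \frac{1900}{7} \approx -271.43$)
$n{\left(K \right)} = K$ ($n{\left(K \right)} = K + 0 = K$)
$\frac{n{\left(-2 + 31 \right)} + S}{2163 + 1903} = \frac{\left(-2 + 31\right) - \frac{1900}{7}}{2163 + 1903} = \frac{29 - \frac{1900}{7}}{4066} = \left(- \frac{1697}{7}\right) \frac{1}{4066} = - \frac{1697}{28462}$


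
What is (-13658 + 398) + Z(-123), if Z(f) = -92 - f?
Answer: -13229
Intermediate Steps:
(-13658 + 398) + Z(-123) = (-13658 + 398) + (-92 - 1*(-123)) = -13260 + (-92 + 123) = -13260 + 31 = -13229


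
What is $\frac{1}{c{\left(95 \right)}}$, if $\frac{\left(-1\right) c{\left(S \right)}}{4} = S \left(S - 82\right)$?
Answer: $- \frac{1}{4940} \approx -0.00020243$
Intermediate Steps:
$c{\left(S \right)} = - 4 S \left(-82 + S\right)$ ($c{\left(S \right)} = - 4 S \left(S - 82\right) = - 4 S \left(-82 + S\right)$)
$\frac{1}{c{\left(95 \right)}} = \frac{1}{4 \cdot 95 \left(82 - 95\right)} = \frac{1}{4 \cdot 95 \left(-13\right)} = \frac{1}{-4940} = - \frac{1}{4940}$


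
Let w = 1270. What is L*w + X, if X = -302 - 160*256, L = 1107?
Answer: 1364628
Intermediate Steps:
X = -41262 (X = -302 - 40960 = -41262)
L*w + X = 1107*1270 - 41262 = 1405890 - 41262 = 1364628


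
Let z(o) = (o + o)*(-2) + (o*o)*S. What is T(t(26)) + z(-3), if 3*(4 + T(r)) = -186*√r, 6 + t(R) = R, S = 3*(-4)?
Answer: -100 - 124*√5 ≈ -377.27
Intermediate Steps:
S = -12
t(R) = -6 + R
z(o) = -12*o² - 4*o (z(o) = (o + o)*(-2) + (o*o)*(-12) = (2*o)*(-2) + o²*(-12) = -4*o - 12*o² = -12*o² - 4*o)
T(r) = -4 - 62*√r (T(r) = -4 + (-186*√r)/3 = -4 - 62*√r)
T(t(26)) + z(-3) = (-4 - 62*√(-6 + 26)) - 4*(-3)*(1 + 3*(-3)) = (-4 - 124*√5) - 4*(-3)*(1 - 9) = (-4 - 124*√5) - 4*(-3)*(-8) = (-4 - 124*√5) - 96 = -100 - 124*√5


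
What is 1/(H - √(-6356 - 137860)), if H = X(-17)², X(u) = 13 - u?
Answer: 25/26506 + I*√4006/159036 ≈ 0.00094318 + 0.00039798*I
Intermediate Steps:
H = 900 (H = (13 - 1*(-17))² = (13 + 17)² = 30² = 900)
1/(H - √(-6356 - 137860)) = 1/(900 - √(-6356 - 137860)) = 1/(900 - √(-144216)) = 1/(900 - 6*I*√4006)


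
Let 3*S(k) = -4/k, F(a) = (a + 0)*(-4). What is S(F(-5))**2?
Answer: 1/225 ≈ 0.0044444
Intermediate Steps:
F(a) = -4*a (F(a) = a*(-4) = -4*a)
S(k) = -4/(3*k) (S(k) = (-4/k)/3 = -4/(3*k))
S(F(-5))**2 = (-4/(3*((-4*(-5)))))**2 = (-4/3/20)**2 = (-4/3*1/20)**2 = (-1/15)**2 = 1/225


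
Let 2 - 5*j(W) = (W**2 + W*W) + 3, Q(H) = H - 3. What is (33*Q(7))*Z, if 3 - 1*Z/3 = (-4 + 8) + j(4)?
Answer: 11088/5 ≈ 2217.6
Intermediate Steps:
Q(H) = -3 + H
j(W) = -1/5 - 2*W**2/5 (j(W) = 2/5 - ((W**2 + W*W) + 3)/5 = 2/5 - ((W**2 + W**2) + 3)/5 = 2/5 - (2*W**2 + 3)/5 = 2/5 - (3 + 2*W**2)/5 = 2/5 + (-3/5 - 2*W**2/5) = -1/5 - 2*W**2/5)
Z = 84/5 (Z = 9 - 3*((-4 + 8) + (-1/5 - 2/5*4**2)) = 9 - 3*(4 + (-1/5 - 2/5*16)) = 9 - 3*(4 + (-1/5 - 32/5)) = 9 - 3*(4 - 33/5) = 9 - 3*(-13/5) = 9 + 39/5 = 84/5 ≈ 16.800)
(33*Q(7))*Z = (33*(-3 + 7))*(84/5) = (33*4)*(84/5) = 132*(84/5) = 11088/5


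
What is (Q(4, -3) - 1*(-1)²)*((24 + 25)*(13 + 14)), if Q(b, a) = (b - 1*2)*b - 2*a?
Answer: 17199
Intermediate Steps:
Q(b, a) = -2*a + b*(-2 + b) (Q(b, a) = (b - 2)*b - 2*a = (-2 + b)*b - 2*a = b*(-2 + b) - 2*a = -2*a + b*(-2 + b))
(Q(4, -3) - 1*(-1)²)*((24 + 25)*(13 + 14)) = ((4² - 2*(-3) - 2*4) - 1*(-1)²)*((24 + 25)*(13 + 14)) = ((16 + 6 - 8) - 1*1)*(49*27) = (14 - 1)*1323 = 13*1323 = 17199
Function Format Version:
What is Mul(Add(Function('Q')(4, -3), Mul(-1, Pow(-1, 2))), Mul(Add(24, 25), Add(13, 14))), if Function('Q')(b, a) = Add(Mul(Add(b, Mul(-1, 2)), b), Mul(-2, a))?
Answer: 17199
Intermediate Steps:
Function('Q')(b, a) = Add(Mul(-2, a), Mul(b, Add(-2, b))) (Function('Q')(b, a) = Add(Mul(Add(b, -2), b), Mul(-2, a)) = Add(Mul(Add(-2, b), b), Mul(-2, a)) = Add(Mul(b, Add(-2, b)), Mul(-2, a)) = Add(Mul(-2, a), Mul(b, Add(-2, b))))
Mul(Add(Function('Q')(4, -3), Mul(-1, Pow(-1, 2))), Mul(Add(24, 25), Add(13, 14))) = Mul(Add(Add(Pow(4, 2), Mul(-2, -3), Mul(-2, 4)), Mul(-1, Pow(-1, 2))), Mul(Add(24, 25), Add(13, 14))) = Mul(Add(Add(16, 6, -8), Mul(-1, 1)), Mul(49, 27)) = Mul(Add(14, -1), 1323) = Mul(13, 1323) = 17199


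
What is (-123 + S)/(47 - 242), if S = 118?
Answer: 1/39 ≈ 0.025641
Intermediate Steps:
(-123 + S)/(47 - 242) = (-123 + 118)/(47 - 242) = -5/(-195) = -5*(-1/195) = 1/39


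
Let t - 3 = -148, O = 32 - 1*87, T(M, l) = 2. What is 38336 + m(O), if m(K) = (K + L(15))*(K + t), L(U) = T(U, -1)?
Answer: 48936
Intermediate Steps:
L(U) = 2
O = -55 (O = 32 - 87 = -55)
t = -145 (t = 3 - 148 = -145)
m(K) = (-145 + K)*(2 + K) (m(K) = (K + 2)*(K - 145) = (2 + K)*(-145 + K) = (-145 + K)*(2 + K))
38336 + m(O) = 38336 + (-290 + (-55)² - 143*(-55)) = 38336 + (-290 + 3025 + 7865) = 38336 + 10600 = 48936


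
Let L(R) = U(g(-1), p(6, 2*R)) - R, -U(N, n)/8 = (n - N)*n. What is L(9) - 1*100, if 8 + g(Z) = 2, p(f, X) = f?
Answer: -685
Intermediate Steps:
g(Z) = -6 (g(Z) = -8 + 2 = -6)
U(N, n) = -8*n*(n - N) (U(N, n) = -8*(n - N)*n = -8*n*(n - N))
L(R) = -576 - R (L(R) = 8*6*(-6 - 1*6) - R = 8*6*(-6 - 6) - R = 8*6*(-12) - R = -576 - R)
L(9) - 1*100 = (-576 - 1*9) - 1*100 = (-576 - 9) - 100 = -585 - 100 = -685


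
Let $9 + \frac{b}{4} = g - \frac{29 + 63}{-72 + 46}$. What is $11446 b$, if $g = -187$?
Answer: $- \frac{114551568}{13} \approx -8.8117 \cdot 10^{6}$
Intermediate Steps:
$b = - \frac{10008}{13}$ ($b = -36 + 4 \left(-187 - \frac{29 + 63}{-72 + 46}\right) = -36 + 4 \left(-187 - \frac{92}{-26}\right) = -36 + 4 \left(-187 - 92 \left(- \frac{1}{26}\right)\right) = -36 + 4 \left(-187 - - \frac{46}{13}\right) = -36 + 4 \left(-187 + \frac{46}{13}\right) = -36 + 4 \left(- \frac{2385}{13}\right) = -36 - \frac{9540}{13} = - \frac{10008}{13} \approx -769.85$)
$11446 b = 11446 \left(- \frac{10008}{13}\right) = - \frac{114551568}{13}$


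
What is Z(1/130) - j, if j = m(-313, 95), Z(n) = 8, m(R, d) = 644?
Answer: -636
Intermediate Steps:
j = 644
Z(1/130) - j = 8 - 1*644 = 8 - 644 = -636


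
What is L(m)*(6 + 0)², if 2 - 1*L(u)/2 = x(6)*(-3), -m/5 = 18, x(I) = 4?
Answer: 1008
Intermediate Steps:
m = -90 (m = -5*18 = -90)
L(u) = 28 (L(u) = 4 - 8*(-3) = 4 - 2*(-12) = 4 + 24 = 28)
L(m)*(6 + 0)² = 28*(6 + 0)² = 28*6² = 28*36 = 1008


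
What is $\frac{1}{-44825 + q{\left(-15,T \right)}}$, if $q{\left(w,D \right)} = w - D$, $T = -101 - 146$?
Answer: $- \frac{1}{44593} \approx -2.2425 \cdot 10^{-5}$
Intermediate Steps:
$T = -247$
$\frac{1}{-44825 + q{\left(-15,T \right)}} = \frac{1}{-44825 - -232} = \frac{1}{-44825 + \left(-15 + 247\right)} = \frac{1}{-44825 + 232} = \frac{1}{-44593} = - \frac{1}{44593}$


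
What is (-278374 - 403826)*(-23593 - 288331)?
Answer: 212794552800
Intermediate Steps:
(-278374 - 403826)*(-23593 - 288331) = -682200*(-311924) = 212794552800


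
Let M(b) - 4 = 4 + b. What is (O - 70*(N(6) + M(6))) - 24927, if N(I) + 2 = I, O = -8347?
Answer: -34534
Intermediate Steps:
M(b) = 8 + b (M(b) = 4 + (4 + b) = 8 + b)
N(I) = -2 + I
(O - 70*(N(6) + M(6))) - 24927 = (-8347 - 70*((-2 + 6) + (8 + 6))) - 24927 = (-8347 - 70*(4 + 14)) - 24927 = (-8347 - 70*18) - 24927 = (-8347 - 1260) - 24927 = -9607 - 24927 = -34534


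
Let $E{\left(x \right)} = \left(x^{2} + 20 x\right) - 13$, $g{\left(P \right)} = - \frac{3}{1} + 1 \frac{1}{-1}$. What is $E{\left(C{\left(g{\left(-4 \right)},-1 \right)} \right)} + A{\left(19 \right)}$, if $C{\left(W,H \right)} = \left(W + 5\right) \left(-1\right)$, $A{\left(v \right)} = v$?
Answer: $-13$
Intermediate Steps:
$g{\left(P \right)} = -4$ ($g{\left(P \right)} = \left(-3\right) 1 + 1 \left(-1\right) = -3 - 1 = -4$)
$C{\left(W,H \right)} = -5 - W$ ($C{\left(W,H \right)} = \left(5 + W\right) \left(-1\right) = -5 - W$)
$E{\left(x \right)} = -13 + x^{2} + 20 x$
$E{\left(C{\left(g{\left(-4 \right)},-1 \right)} \right)} + A{\left(19 \right)} = \left(-13 + \left(-5 - -4\right)^{2} + 20 \left(-5 - -4\right)\right) + 19 = \left(-13 + \left(-5 + 4\right)^{2} + 20 \left(-5 + 4\right)\right) + 19 = \left(-13 + \left(-1\right)^{2} + 20 \left(-1\right)\right) + 19 = \left(-13 + 1 - 20\right) + 19 = -32 + 19 = -13$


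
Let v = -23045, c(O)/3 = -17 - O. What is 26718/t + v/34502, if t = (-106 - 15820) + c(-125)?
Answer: -640686263/269150102 ≈ -2.3804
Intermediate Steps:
c(O) = -51 - 3*O (c(O) = 3*(-17 - O) = -51 - 3*O)
t = -15602 (t = (-106 - 15820) + (-51 - 3*(-125)) = -15926 + (-51 + 375) = -15926 + 324 = -15602)
26718/t + v/34502 = 26718/(-15602) - 23045/34502 = 26718*(-1/15602) - 23045*1/34502 = -13359/7801 - 23045/34502 = -640686263/269150102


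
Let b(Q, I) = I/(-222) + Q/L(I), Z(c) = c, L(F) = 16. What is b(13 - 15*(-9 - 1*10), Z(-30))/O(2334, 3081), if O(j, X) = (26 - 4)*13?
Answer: 5553/84656 ≈ 0.065595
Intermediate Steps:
O(j, X) = 286 (O(j, X) = 22*13 = 286)
b(Q, I) = -I/222 + Q/16 (b(Q, I) = I/(-222) + Q/16 = I*(-1/222) + Q*(1/16) = -I/222 + Q/16)
b(13 - 15*(-9 - 1*10), Z(-30))/O(2334, 3081) = (-1/222*(-30) + (13 - 15*(-9 - 1*10))/16)/286 = (5/37 + (13 - 15*(-9 - 10))/16)*(1/286) = (5/37 + (13 - 15*(-19))/16)*(1/286) = (5/37 + (13 + 285)/16)*(1/286) = (5/37 + (1/16)*298)*(1/286) = (5/37 + 149/8)*(1/286) = (5553/296)*(1/286) = 5553/84656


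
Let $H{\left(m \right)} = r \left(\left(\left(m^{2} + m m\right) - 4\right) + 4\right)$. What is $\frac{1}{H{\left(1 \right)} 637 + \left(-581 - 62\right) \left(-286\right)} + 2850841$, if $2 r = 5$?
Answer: $\frac{533343886804}{187083} \approx 2.8508 \cdot 10^{6}$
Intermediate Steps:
$r = \frac{5}{2}$ ($r = \frac{1}{2} \cdot 5 = \frac{5}{2} \approx 2.5$)
$H{\left(m \right)} = 5 m^{2}$ ($H{\left(m \right)} = \frac{5 \left(\left(\left(m^{2} + m m\right) - 4\right) + 4\right)}{2} = \frac{5 \left(\left(\left(m^{2} + m^{2}\right) - 4\right) + 4\right)}{2} = \frac{5 \left(\left(2 m^{2} - 4\right) + 4\right)}{2} = \frac{5 \left(\left(-4 + 2 m^{2}\right) + 4\right)}{2} = \frac{5 \cdot 2 m^{2}}{2} = 5 m^{2}$)
$\frac{1}{H{\left(1 \right)} 637 + \left(-581 - 62\right) \left(-286\right)} + 2850841 = \frac{1}{5 \cdot 1^{2} \cdot 637 + \left(-581 - 62\right) \left(-286\right)} + 2850841 = \frac{1}{5 \cdot 1 \cdot 637 - -183898} + 2850841 = \frac{1}{5 \cdot 637 + 183898} + 2850841 = \frac{1}{3185 + 183898} + 2850841 = \frac{1}{187083} + 2850841 = \frac{533343886804}{187083}$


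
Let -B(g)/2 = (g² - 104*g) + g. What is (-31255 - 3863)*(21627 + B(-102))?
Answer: 709137774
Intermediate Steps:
B(g) = -2*g² + 206*g (B(g) = -2*((g² - 104*g) + g) = -2*(g² - 103*g) = -2*g² + 206*g)
(-31255 - 3863)*(21627 + B(-102)) = (-31255 - 3863)*(21627 + 2*(-102)*(103 - 1*(-102))) = -35118*(21627 + 2*(-102)*(103 + 102)) = -35118*(21627 + 2*(-102)*205) = -35118*(21627 - 41820) = -35118*(-20193) = 709137774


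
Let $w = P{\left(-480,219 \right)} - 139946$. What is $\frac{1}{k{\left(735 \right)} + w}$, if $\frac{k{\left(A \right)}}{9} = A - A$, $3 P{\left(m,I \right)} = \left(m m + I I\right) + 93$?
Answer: $- \frac{1}{47128} \approx -2.1219 \cdot 10^{-5}$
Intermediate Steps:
$P{\left(m,I \right)} = 31 + \frac{I^{2}}{3} + \frac{m^{2}}{3}$ ($P{\left(m,I \right)} = \frac{\left(m m + I I\right) + 93}{3} = \frac{\left(m^{2} + I^{2}\right) + 93}{3} = \frac{\left(I^{2} + m^{2}\right) + 93}{3} = \frac{93 + I^{2} + m^{2}}{3} = 31 + \frac{I^{2}}{3} + \frac{m^{2}}{3}$)
$w = -47128$ ($w = \left(31 + \frac{219^{2}}{3} + \frac{\left(-480\right)^{2}}{3}\right) - 139946 = \left(31 + \frac{1}{3} \cdot 47961 + \frac{1}{3} \cdot 230400\right) - 139946 = \left(31 + 15987 + 76800\right) - 139946 = 92818 - 139946 = -47128$)
$k{\left(A \right)} = 0$ ($k{\left(A \right)} = 9 \left(A - A\right) = 9 \cdot 0 = 0$)
$\frac{1}{k{\left(735 \right)} + w} = \frac{1}{0 - 47128} = \frac{1}{-47128} = - \frac{1}{47128}$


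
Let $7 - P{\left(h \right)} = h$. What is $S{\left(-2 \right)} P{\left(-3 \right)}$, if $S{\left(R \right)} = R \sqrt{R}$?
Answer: $- 20 i \sqrt{2} \approx - 28.284 i$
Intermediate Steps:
$P{\left(h \right)} = 7 - h$
$S{\left(R \right)} = R^{\frac{3}{2}}$
$S{\left(-2 \right)} P{\left(-3 \right)} = \left(-2\right)^{\frac{3}{2}} \left(7 - -3\right) = - 2 i \sqrt{2} \left(7 + 3\right) = - 2 i \sqrt{2} \cdot 10 = - 20 i \sqrt{2}$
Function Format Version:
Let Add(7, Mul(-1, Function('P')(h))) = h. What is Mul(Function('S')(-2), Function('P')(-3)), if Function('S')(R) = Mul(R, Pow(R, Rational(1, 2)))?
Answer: Mul(-20, I, Pow(2, Rational(1, 2))) ≈ Mul(-28.284, I)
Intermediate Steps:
Function('P')(h) = Add(7, Mul(-1, h))
Function('S')(R) = Pow(R, Rational(3, 2))
Mul(Function('S')(-2), Function('P')(-3)) = Mul(Pow(-2, Rational(3, 2)), Add(7, Mul(-1, -3))) = Mul(Mul(-2, I, Pow(2, Rational(1, 2))), Add(7, 3)) = Mul(Mul(-2, I, Pow(2, Rational(1, 2))), 10) = Mul(-20, I, Pow(2, Rational(1, 2)))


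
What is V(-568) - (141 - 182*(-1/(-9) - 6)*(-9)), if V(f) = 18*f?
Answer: -719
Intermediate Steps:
V(-568) - (141 - 182*(-1/(-9) - 6)*(-9)) = 18*(-568) - (141 - 182*(-1/(-9) - 6)*(-9)) = -10224 - (141 - 182*(-1*(-⅑) - 6)*(-9)) = -10224 - (141 - 182*(⅑ - 6)*(-9)) = -10224 - (141 - (-9646)*(-9)/9) = -10224 - (141 - 182*53) = -10224 - (141 - 9646) = -10224 - 1*(-9505) = -10224 + 9505 = -719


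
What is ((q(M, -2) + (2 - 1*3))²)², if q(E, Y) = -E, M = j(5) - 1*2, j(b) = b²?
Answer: 331776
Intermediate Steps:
M = 23 (M = 5² - 1*2 = 25 - 2 = 23)
((q(M, -2) + (2 - 1*3))²)² = ((-1*23 + (2 - 1*3))²)² = ((-23 + (2 - 3))²)² = ((-23 - 1)²)² = ((-24)²)² = 576² = 331776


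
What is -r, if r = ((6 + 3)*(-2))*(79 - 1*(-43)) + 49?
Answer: 2147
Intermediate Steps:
r = -2147 (r = (9*(-2))*(79 + 43) + 49 = -18*122 + 49 = -2196 + 49 = -2147)
-r = -1*(-2147) = 2147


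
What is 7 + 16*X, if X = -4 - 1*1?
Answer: -73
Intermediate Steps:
X = -5 (X = -4 - 1 = -5)
7 + 16*X = 7 + 16*(-5) = 7 - 80 = -73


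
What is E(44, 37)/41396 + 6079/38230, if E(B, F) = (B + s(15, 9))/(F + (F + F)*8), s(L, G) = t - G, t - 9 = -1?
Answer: 79143578263/497717975660 ≈ 0.15901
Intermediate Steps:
t = 8 (t = 9 - 1 = 8)
s(L, G) = 8 - G
E(B, F) = (-1 + B)/(17*F) (E(B, F) = (B + (8 - 1*9))/(F + (F + F)*8) = (B + (8 - 9))/(F + (2*F)*8) = (B - 1)/(F + 16*F) = (-1 + B)/((17*F)) = (-1 + B)*(1/(17*F)) = (-1 + B)/(17*F))
E(44, 37)/41396 + 6079/38230 = ((1/17)*(-1 + 44)/37)/41396 + 6079/38230 = ((1/17)*(1/37)*43)*(1/41396) + 6079*(1/38230) = (43/629)*(1/41396) + 6079/38230 = 43/26038084 + 6079/38230 = 79143578263/497717975660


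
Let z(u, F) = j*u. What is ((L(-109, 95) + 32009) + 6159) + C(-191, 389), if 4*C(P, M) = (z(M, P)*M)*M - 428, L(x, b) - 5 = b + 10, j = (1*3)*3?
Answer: 529927505/4 ≈ 1.3248e+8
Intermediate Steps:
j = 9 (j = 3*3 = 9)
z(u, F) = 9*u
L(x, b) = 15 + b (L(x, b) = 5 + (b + 10) = 5 + (10 + b) = 15 + b)
C(P, M) = -107 + 9*M³/4 (C(P, M) = (((9*M)*M)*M - 428)/4 = ((9*M²)*M - 428)/4 = (9*M³ - 428)/4 = (-428 + 9*M³)/4 = -107 + 9*M³/4)
((L(-109, 95) + 32009) + 6159) + C(-191, 389) = (((15 + 95) + 32009) + 6159) + (-107 + (9/4)*389³) = ((110 + 32009) + 6159) + (-107 + (9/4)*58863869) = (32119 + 6159) + (-107 + 529774821/4) = 38278 + 529774393/4 = 529927505/4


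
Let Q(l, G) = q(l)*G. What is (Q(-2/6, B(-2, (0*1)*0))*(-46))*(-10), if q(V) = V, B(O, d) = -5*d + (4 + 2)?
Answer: -920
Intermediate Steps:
B(O, d) = 6 - 5*d (B(O, d) = -5*d + 6 = 6 - 5*d)
Q(l, G) = G*l (Q(l, G) = l*G = G*l)
(Q(-2/6, B(-2, (0*1)*0))*(-46))*(-10) = (((6 - 5*0*1*0)*(-2/6))*(-46))*(-10) = (((6 - 0*0)*(-2*⅙))*(-46))*(-10) = (((6 - 5*0)*(-⅓))*(-46))*(-10) = (((6 + 0)*(-⅓))*(-46))*(-10) = ((6*(-⅓))*(-46))*(-10) = -2*(-46)*(-10) = 92*(-10) = -920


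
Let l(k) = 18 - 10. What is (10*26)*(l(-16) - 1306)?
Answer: -337480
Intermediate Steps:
l(k) = 8
(10*26)*(l(-16) - 1306) = (10*26)*(8 - 1306) = 260*(-1298) = -337480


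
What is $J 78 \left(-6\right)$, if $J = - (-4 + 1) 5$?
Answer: $-7020$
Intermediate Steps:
$J = 15$ ($J = \left(-1\right) \left(-3\right) 5 = 3 \cdot 5 = 15$)
$J 78 \left(-6\right) = 15 \cdot 78 \left(-6\right) = 1170 \left(-6\right) = -7020$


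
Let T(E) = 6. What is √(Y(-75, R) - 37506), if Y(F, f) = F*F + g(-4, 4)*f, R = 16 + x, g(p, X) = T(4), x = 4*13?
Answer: 3*I*√3497 ≈ 177.41*I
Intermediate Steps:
x = 52
g(p, X) = 6
R = 68 (R = 16 + 52 = 68)
Y(F, f) = F² + 6*f (Y(F, f) = F*F + 6*f = F² + 6*f)
√(Y(-75, R) - 37506) = √(((-75)² + 6*68) - 37506) = √((5625 + 408) - 37506) = √(6033 - 37506) = √(-31473) = 3*I*√3497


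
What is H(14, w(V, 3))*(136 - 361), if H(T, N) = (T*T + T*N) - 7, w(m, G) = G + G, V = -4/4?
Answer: -61425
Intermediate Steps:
V = -1 (V = -4*¼ = -1)
w(m, G) = 2*G
H(T, N) = -7 + T² + N*T (H(T, N) = (T² + N*T) - 7 = -7 + T² + N*T)
H(14, w(V, 3))*(136 - 361) = (-7 + 14² + (2*3)*14)*(136 - 361) = (-7 + 196 + 6*14)*(-225) = (-7 + 196 + 84)*(-225) = 273*(-225) = -61425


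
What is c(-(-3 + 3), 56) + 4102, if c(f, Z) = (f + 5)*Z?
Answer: 4382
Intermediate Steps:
c(f, Z) = Z*(5 + f) (c(f, Z) = (5 + f)*Z = Z*(5 + f))
c(-(-3 + 3), 56) + 4102 = 56*(5 - (-3 + 3)) + 4102 = 56*(5 - 1*0) + 4102 = 56*(5 + 0) + 4102 = 56*5 + 4102 = 280 + 4102 = 4382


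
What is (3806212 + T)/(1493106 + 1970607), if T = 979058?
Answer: 1595090/1154571 ≈ 1.3815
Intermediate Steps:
(3806212 + T)/(1493106 + 1970607) = (3806212 + 979058)/(1493106 + 1970607) = 4785270/3463713 = 4785270*(1/3463713) = 1595090/1154571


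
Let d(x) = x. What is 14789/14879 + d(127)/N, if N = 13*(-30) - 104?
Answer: 5416133/7350226 ≈ 0.73687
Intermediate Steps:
N = -494 (N = -390 - 104 = -494)
14789/14879 + d(127)/N = 14789/14879 + 127/(-494) = 14789*(1/14879) + 127*(-1/494) = 14789/14879 - 127/494 = 5416133/7350226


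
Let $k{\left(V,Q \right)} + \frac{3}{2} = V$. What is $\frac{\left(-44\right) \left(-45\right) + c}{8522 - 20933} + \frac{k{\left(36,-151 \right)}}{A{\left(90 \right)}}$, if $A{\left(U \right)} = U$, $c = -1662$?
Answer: $\frac{29597}{82740} \approx 0.35771$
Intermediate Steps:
$k{\left(V,Q \right)} = - \frac{3}{2} + V$
$\frac{\left(-44\right) \left(-45\right) + c}{8522 - 20933} + \frac{k{\left(36,-151 \right)}}{A{\left(90 \right)}} = \frac{\left(-44\right) \left(-45\right) - 1662}{8522 - 20933} + \frac{- \frac{3}{2} + 36}{90} = \frac{1980 - 1662}{8522 - 20933} + \frac{69}{2} \cdot \frac{1}{90} = \frac{318}{-12411} + \frac{23}{60} = 318 \left(- \frac{1}{12411}\right) + \frac{23}{60} = - \frac{106}{4137} + \frac{23}{60} = \frac{29597}{82740}$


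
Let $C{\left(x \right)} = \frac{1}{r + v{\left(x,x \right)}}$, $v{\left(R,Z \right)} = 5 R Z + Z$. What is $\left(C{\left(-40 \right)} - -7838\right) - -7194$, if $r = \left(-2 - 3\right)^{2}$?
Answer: $\frac{120030521}{7985} \approx 15032.0$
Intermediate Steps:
$v{\left(R,Z \right)} = Z + 5 R Z$ ($v{\left(R,Z \right)} = 5 R Z + Z = Z + 5 R Z$)
$r = 25$ ($r = \left(-5\right)^{2} = 25$)
$C{\left(x \right)} = \frac{1}{25 + x \left(1 + 5 x\right)}$
$\left(C{\left(-40 \right)} - -7838\right) - -7194 = \left(\frac{1}{25 - 40 \left(1 + 5 \left(-40\right)\right)} - -7838\right) - -7194 = \left(\frac{1}{25 - 40 \left(1 - 200\right)} + 7838\right) + 7194 = \left(\frac{1}{25 - -7960} + 7838\right) + 7194 = \left(\frac{1}{25 + 7960} + 7838\right) + 7194 = \left(\frac{1}{7985} + 7838\right) + 7194 = \frac{62586431}{7985} + 7194 = \frac{120030521}{7985}$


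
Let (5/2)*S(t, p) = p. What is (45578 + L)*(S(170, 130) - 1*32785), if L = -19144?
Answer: -865264122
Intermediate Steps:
S(t, p) = 2*p/5
(45578 + L)*(S(170, 130) - 1*32785) = (45578 - 19144)*((2/5)*130 - 1*32785) = 26434*(52 - 32785) = 26434*(-32733) = -865264122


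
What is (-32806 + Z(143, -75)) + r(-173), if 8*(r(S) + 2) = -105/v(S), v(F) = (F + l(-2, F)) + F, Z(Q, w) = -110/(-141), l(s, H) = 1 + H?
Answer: -2738482141/83472 ≈ -32807.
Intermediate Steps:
Z(Q, w) = 110/141 (Z(Q, w) = -110*(-1/141) = 110/141)
v(F) = 1 + 3*F (v(F) = (F + (1 + F)) + F = (1 + 2*F) + F = 1 + 3*F)
r(S) = -2 - 105/(8*(1 + 3*S)) (r(S) = -2 + (-105/(1 + 3*S))/8 = -2 - 105/(8*(1 + 3*S)))
(-32806 + Z(143, -75)) + r(-173) = (-32806 + 110/141) + (-121 - 48*(-173))/(8*(1 + 3*(-173))) = -4625536/141 + (-121 + 8304)/(8*(1 - 519)) = -4625536/141 + (1/8)*8183/(-518) = -4625536/141 + (1/8)*(-1/518)*8183 = -4625536/141 - 1169/592 = -2738482141/83472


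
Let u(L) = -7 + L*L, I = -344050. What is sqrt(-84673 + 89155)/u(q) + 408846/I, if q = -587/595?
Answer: -204423/172025 - 354025*sqrt(498)/711202 ≈ -12.297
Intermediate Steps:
q = -587/595 (q = -587*1/595 = -587/595 ≈ -0.98655)
u(L) = -7 + L**2
sqrt(-84673 + 89155)/u(q) + 408846/I = sqrt(-84673 + 89155)/(-7 + (-587/595)**2) + 408846/(-344050) = sqrt(4482)/(-7 + 344569/354025) + 408846*(-1/344050) = (3*sqrt(498))/(-2133606/354025) - 204423/172025 = (3*sqrt(498))*(-354025/2133606) - 204423/172025 = -354025*sqrt(498)/711202 - 204423/172025 = -204423/172025 - 354025*sqrt(498)/711202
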